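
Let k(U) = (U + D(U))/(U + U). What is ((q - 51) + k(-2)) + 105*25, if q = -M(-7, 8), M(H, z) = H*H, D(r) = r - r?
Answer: 5051/2 ≈ 2525.5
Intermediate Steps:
D(r) = 0
M(H, z) = H²
q = -49 (q = -1*(-7)² = -1*49 = -49)
k(U) = ½ (k(U) = (U + 0)/(U + U) = U/((2*U)) = U*(1/(2*U)) = ½)
((q - 51) + k(-2)) + 105*25 = ((-49 - 51) + ½) + 105*25 = (-100 + ½) + 2625 = -199/2 + 2625 = 5051/2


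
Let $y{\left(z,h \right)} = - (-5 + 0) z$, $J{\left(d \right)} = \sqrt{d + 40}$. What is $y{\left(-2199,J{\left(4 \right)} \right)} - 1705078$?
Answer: $-1716073$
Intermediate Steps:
$J{\left(d \right)} = \sqrt{40 + d}$
$y{\left(z,h \right)} = 5 z$ ($y{\left(z,h \right)} = \left(-1\right) \left(-5\right) z = 5 z$)
$y{\left(-2199,J{\left(4 \right)} \right)} - 1705078 = 5 \left(-2199\right) - 1705078 = -10995 - 1705078 = -1716073$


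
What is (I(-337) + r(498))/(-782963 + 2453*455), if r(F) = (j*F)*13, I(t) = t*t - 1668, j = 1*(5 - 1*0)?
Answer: 144271/333152 ≈ 0.43305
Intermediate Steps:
j = 5 (j = 1*(5 + 0) = 1*5 = 5)
I(t) = -1668 + t**2 (I(t) = t**2 - 1668 = -1668 + t**2)
r(F) = 65*F (r(F) = (5*F)*13 = 65*F)
(I(-337) + r(498))/(-782963 + 2453*455) = ((-1668 + (-337)**2) + 65*498)/(-782963 + 2453*455) = ((-1668 + 113569) + 32370)/(-782963 + 1116115) = (111901 + 32370)/333152 = 144271*(1/333152) = 144271/333152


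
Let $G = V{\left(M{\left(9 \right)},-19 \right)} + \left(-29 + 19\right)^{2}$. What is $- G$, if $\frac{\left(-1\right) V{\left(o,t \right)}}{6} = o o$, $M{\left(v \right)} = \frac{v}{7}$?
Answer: $- \frac{4414}{49} \approx -90.082$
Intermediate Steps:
$M{\left(v \right)} = \frac{v}{7}$ ($M{\left(v \right)} = v \frac{1}{7} = \frac{v}{7}$)
$V{\left(o,t \right)} = - 6 o^{2}$ ($V{\left(o,t \right)} = - 6 o o = - 6 o^{2}$)
$G = \frac{4414}{49}$ ($G = - 6 \left(\frac{1}{7} \cdot 9\right)^{2} + \left(-29 + 19\right)^{2} = - 6 \left(\frac{9}{7}\right)^{2} + \left(-10\right)^{2} = \left(-6\right) \frac{81}{49} + 100 = - \frac{486}{49} + 100 = \frac{4414}{49} \approx 90.082$)
$- G = \left(-1\right) \frac{4414}{49} = - \frac{4414}{49}$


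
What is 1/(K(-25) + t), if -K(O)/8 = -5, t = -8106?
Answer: -1/8066 ≈ -0.00012398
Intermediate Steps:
K(O) = 40 (K(O) = -8*(-5) = 40)
1/(K(-25) + t) = 1/(40 - 8106) = 1/(-8066) = -1/8066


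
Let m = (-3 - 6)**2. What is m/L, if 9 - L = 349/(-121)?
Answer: 9801/1438 ≈ 6.8157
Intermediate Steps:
L = 1438/121 (L = 9 - 349/(-121) = 9 - 349*(-1)/121 = 9 - 1*(-349/121) = 9 + 349/121 = 1438/121 ≈ 11.884)
m = 81 (m = (-9)**2 = 81)
m/L = 81/(1438/121) = 81*(121/1438) = 9801/1438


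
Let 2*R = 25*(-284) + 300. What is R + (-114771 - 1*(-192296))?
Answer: 74125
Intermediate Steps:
R = -3400 (R = (25*(-284) + 300)/2 = (-7100 + 300)/2 = (½)*(-6800) = -3400)
R + (-114771 - 1*(-192296)) = -3400 + (-114771 - 1*(-192296)) = -3400 + (-114771 + 192296) = -3400 + 77525 = 74125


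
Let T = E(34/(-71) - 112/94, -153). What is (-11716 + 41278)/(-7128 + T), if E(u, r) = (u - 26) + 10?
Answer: -49324197/11922551 ≈ -4.1370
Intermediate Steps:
E(u, r) = -16 + u (E(u, r) = (-26 + u) + 10 = -16 + u)
T = -58966/3337 (T = -16 + (34/(-71) - 112/94) = -16 + (34*(-1/71) - 112*1/94) = -16 + (-34/71 - 56/47) = -16 - 5574/3337 = -58966/3337 ≈ -17.670)
(-11716 + 41278)/(-7128 + T) = (-11716 + 41278)/(-7128 - 58966/3337) = 29562/(-23845102/3337) = 29562*(-3337/23845102) = -49324197/11922551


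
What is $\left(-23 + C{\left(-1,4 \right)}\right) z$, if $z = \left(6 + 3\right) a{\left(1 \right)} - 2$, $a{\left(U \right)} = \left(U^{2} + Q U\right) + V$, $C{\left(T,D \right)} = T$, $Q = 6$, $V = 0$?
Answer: $-1464$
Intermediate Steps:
$a{\left(U \right)} = U^{2} + 6 U$ ($a{\left(U \right)} = \left(U^{2} + 6 U\right) + 0 = U^{2} + 6 U$)
$z = 61$ ($z = \left(6 + 3\right) 1 \left(6 + 1\right) - 2 = 9 \cdot 1 \cdot 7 - 2 = 9 \cdot 7 - 2 = 63 - 2 = 61$)
$\left(-23 + C{\left(-1,4 \right)}\right) z = \left(-23 - 1\right) 61 = \left(-24\right) 61 = -1464$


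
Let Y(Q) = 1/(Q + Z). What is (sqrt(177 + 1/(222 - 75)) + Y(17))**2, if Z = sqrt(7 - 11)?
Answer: (357 - 42*I + 586*sqrt(19515))**2/37859409 ≈ 178.55 - 0.18242*I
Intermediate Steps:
Z = 2*I (Z = sqrt(-4) = 2*I ≈ 2.0*I)
Y(Q) = 1/(Q + 2*I)
(sqrt(177 + 1/(222 - 75)) + Y(17))**2 = (sqrt(177 + 1/(222 - 75)) + 1/(17 + 2*I))**2 = (sqrt(177 + 1/147) + (17 - 2*I)/293)**2 = (sqrt(26020/147) + (17 - 2*I)/293)**2 = (2*sqrt(19515)/21 + (17 - 2*I)/293)**2 = ((17 - 2*I)/293 + 2*sqrt(19515)/21)**2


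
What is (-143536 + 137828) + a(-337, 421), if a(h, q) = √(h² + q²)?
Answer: -5708 + √290810 ≈ -5168.7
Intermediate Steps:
(-143536 + 137828) + a(-337, 421) = (-143536 + 137828) + √((-337)² + 421²) = -5708 + √(113569 + 177241) = -5708 + √290810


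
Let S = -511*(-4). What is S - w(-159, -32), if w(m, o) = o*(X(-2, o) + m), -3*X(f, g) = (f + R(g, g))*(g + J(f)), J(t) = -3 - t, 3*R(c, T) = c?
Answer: -22508/3 ≈ -7502.7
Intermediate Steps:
R(c, T) = c/3
X(f, g) = -(f + g/3)*(-3 + g - f)/3 (X(f, g) = -(f + g/3)*(g + (-3 - f))/3 = -(f + g/3)*(-3 + g - f)/3)
w(m, o) = o*(-⅔ + m - o²/9 + 7*o/9) (w(m, o) = o*((-o²/9 - ⅓*(-2)*o + (⅓)*(-2)*(3 - 2) + o*(3 - 2)/9) + m) = o*((-o²/9 + 2*o/3 + (⅓)*(-2)*1 + (⅑)*o*1) + m) = o*((-o²/9 + 2*o/3 - ⅔ + o/9) + m) = o*((-⅔ - o²/9 + 7*o/9) + m) = o*(-⅔ + m - o²/9 + 7*o/9))
S = 2044
S - w(-159, -32) = 2044 - (-32)*(-6 - 1*(-32)² + 7*(-32) + 9*(-159))/9 = 2044 - (-32)*(-6 - 1*1024 - 224 - 1431)/9 = 2044 - (-32)*(-6 - 1024 - 224 - 1431)/9 = 2044 - (-32)*(-2685)/9 = 2044 - 1*28640/3 = 2044 - 28640/3 = -22508/3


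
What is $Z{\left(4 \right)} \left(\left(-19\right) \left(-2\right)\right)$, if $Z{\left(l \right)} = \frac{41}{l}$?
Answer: $\frac{779}{2} \approx 389.5$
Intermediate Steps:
$Z{\left(4 \right)} \left(\left(-19\right) \left(-2\right)\right) = \frac{41}{4} \left(\left(-19\right) \left(-2\right)\right) = 41 \cdot \frac{1}{4} \cdot 38 = \frac{41}{4} \cdot 38 = \frac{779}{2}$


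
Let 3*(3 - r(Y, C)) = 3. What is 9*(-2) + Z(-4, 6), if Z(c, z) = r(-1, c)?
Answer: -16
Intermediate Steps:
r(Y, C) = 2 (r(Y, C) = 3 - ⅓*3 = 3 - 1 = 2)
Z(c, z) = 2
9*(-2) + Z(-4, 6) = 9*(-2) + 2 = -18 + 2 = -16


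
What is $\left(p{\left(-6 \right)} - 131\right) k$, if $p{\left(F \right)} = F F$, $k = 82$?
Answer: $-7790$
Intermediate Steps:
$p{\left(F \right)} = F^{2}$
$\left(p{\left(-6 \right)} - 131\right) k = \left(\left(-6\right)^{2} - 131\right) 82 = \left(36 - 131\right) 82 = \left(-95\right) 82 = -7790$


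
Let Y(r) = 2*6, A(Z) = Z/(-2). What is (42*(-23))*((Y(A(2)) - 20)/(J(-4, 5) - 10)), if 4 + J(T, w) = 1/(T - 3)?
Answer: -18032/33 ≈ -546.42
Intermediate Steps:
A(Z) = -Z/2 (A(Z) = Z*(-1/2) = -Z/2)
Y(r) = 12
J(T, w) = -4 + 1/(-3 + T) (J(T, w) = -4 + 1/(T - 3) = -4 + 1/(-3 + T))
(42*(-23))*((Y(A(2)) - 20)/(J(-4, 5) - 10)) = (42*(-23))*((12 - 20)/((13 - 4*(-4))/(-3 - 4) - 10)) = -(-7728)/((13 + 16)/(-7) - 10) = -(-7728)/(-1/7*29 - 10) = -(-7728)/(-29/7 - 10) = -(-7728)/(-99/7) = -(-7728)*(-7)/99 = -966*56/99 = -18032/33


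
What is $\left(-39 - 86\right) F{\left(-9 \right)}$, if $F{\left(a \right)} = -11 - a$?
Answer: $250$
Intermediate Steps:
$\left(-39 - 86\right) F{\left(-9 \right)} = \left(-39 - 86\right) \left(-11 - -9\right) = - 125 \left(-11 + 9\right) = \left(-125\right) \left(-2\right) = 250$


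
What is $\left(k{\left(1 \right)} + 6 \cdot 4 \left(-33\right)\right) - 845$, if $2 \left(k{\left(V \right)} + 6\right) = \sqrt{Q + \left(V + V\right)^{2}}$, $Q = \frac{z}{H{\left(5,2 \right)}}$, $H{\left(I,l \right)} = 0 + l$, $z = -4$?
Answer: $-1643 + \frac{\sqrt{2}}{2} \approx -1642.3$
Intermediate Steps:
$H{\left(I,l \right)} = l$
$Q = -2$ ($Q = - \frac{4}{2} = \left(-4\right) \frac{1}{2} = -2$)
$k{\left(V \right)} = -6 + \frac{\sqrt{-2 + 4 V^{2}}}{2}$ ($k{\left(V \right)} = -6 + \frac{\sqrt{-2 + \left(V + V\right)^{2}}}{2} = -6 + \frac{\sqrt{-2 + \left(2 V\right)^{2}}}{2} = -6 + \frac{\sqrt{-2 + 4 V^{2}}}{2}$)
$\left(k{\left(1 \right)} + 6 \cdot 4 \left(-33\right)\right) - 845 = \left(\left(-6 + \frac{\sqrt{-2 + 4 \cdot 1^{2}}}{2}\right) + 6 \cdot 4 \left(-33\right)\right) - 845 = \left(\left(-6 + \frac{\sqrt{-2 + 4 \cdot 1}}{2}\right) + 24 \left(-33\right)\right) - 845 = \left(\left(-6 + \frac{\sqrt{-2 + 4}}{2}\right) - 792\right) - 845 = \left(\left(-6 + \frac{\sqrt{2}}{2}\right) - 792\right) - 845 = \left(-798 + \frac{\sqrt{2}}{2}\right) - 845 = -1643 + \frac{\sqrt{2}}{2}$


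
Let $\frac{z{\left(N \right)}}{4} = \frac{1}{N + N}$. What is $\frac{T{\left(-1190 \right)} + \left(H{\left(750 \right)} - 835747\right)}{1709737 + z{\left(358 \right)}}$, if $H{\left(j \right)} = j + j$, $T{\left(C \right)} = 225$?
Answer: $- \frac{74644969}{153021462} \approx -0.48781$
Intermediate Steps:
$H{\left(j \right)} = 2 j$
$z{\left(N \right)} = \frac{2}{N}$ ($z{\left(N \right)} = \frac{4}{N + N} = \frac{4}{2 N} = 4 \frac{1}{2 N} = \frac{2}{N}$)
$\frac{T{\left(-1190 \right)} + \left(H{\left(750 \right)} - 835747\right)}{1709737 + z{\left(358 \right)}} = \frac{225 + \left(2 \cdot 750 - 835747\right)}{1709737 + \frac{2}{358}} = \frac{225 + \left(1500 - 835747\right)}{1709737 + 2 \cdot \frac{1}{358}} = \frac{225 - 834247}{1709737 + \frac{1}{179}} = - \frac{834022}{\frac{306042924}{179}} = \left(-834022\right) \frac{179}{306042924} = - \frac{74644969}{153021462}$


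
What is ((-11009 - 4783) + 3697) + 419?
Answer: -11676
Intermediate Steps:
((-11009 - 4783) + 3697) + 419 = (-15792 + 3697) + 419 = -12095 + 419 = -11676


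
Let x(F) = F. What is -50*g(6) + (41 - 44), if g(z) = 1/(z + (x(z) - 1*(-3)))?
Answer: -19/3 ≈ -6.3333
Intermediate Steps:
g(z) = 1/(3 + 2*z) (g(z) = 1/(z + (z - 1*(-3))) = 1/(z + (z + 3)) = 1/(z + (3 + z)) = 1/(3 + 2*z))
-50*g(6) + (41 - 44) = -50/(3 + 2*6) + (41 - 44) = -50/(3 + 12) - 3 = -50/15 - 3 = -50*1/15 - 3 = -10/3 - 3 = -19/3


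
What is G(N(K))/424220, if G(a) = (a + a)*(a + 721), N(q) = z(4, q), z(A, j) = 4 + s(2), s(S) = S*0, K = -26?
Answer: 290/21211 ≈ 0.013672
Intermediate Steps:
s(S) = 0
z(A, j) = 4 (z(A, j) = 4 + 0 = 4)
N(q) = 4
G(a) = 2*a*(721 + a) (G(a) = (2*a)*(721 + a) = 2*a*(721 + a))
G(N(K))/424220 = (2*4*(721 + 4))/424220 = (2*4*725)*(1/424220) = 5800*(1/424220) = 290/21211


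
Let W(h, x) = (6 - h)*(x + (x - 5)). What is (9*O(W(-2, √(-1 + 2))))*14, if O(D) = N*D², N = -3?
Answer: -217728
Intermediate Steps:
W(h, x) = (-5 + 2*x)*(6 - h) (W(h, x) = (6 - h)*(x + (-5 + x)) = (6 - h)*(-5 + 2*x) = (-5 + 2*x)*(6 - h))
O(D) = -3*D²
(9*O(W(-2, √(-1 + 2))))*14 = (9*(-3*(-30 + 5*(-2) + 12*√(-1 + 2) - 2*(-2)*√(-1 + 2))²))*14 = (9*(-3*(-30 - 10 + 12*√1 - 2*(-2)*√1)²))*14 = (9*(-3*(-30 - 10 + 12*1 - 2*(-2)*1)²))*14 = (9*(-3*(-30 - 10 + 12 + 4)²))*14 = (9*(-3*(-24)²))*14 = (9*(-3*576))*14 = (9*(-1728))*14 = -15552*14 = -217728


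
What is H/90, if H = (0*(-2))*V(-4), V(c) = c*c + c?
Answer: 0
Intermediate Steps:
V(c) = c + c² (V(c) = c² + c = c + c²)
H = 0 (H = (0*(-2))*(-4*(1 - 4)) = 0*(-4*(-3)) = 0*12 = 0)
H/90 = 0/90 = 0*(1/90) = 0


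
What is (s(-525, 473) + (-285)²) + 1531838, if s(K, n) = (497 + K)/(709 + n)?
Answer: 953320219/591 ≈ 1.6131e+6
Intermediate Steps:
s(K, n) = (497 + K)/(709 + n)
(s(-525, 473) + (-285)²) + 1531838 = ((497 - 525)/(709 + 473) + (-285)²) + 1531838 = (-28/1182 + 81225) + 1531838 = ((1/1182)*(-28) + 81225) + 1531838 = (-14/591 + 81225) + 1531838 = 48003961/591 + 1531838 = 953320219/591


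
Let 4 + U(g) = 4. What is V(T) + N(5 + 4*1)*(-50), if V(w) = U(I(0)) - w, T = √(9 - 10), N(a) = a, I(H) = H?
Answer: -450 - I ≈ -450.0 - 1.0*I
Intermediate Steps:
U(g) = 0 (U(g) = -4 + 4 = 0)
T = I (T = √(-1) = I ≈ 1.0*I)
V(w) = -w (V(w) = 0 - w = -w)
V(T) + N(5 + 4*1)*(-50) = -I + (5 + 4*1)*(-50) = -I + (5 + 4)*(-50) = -I + 9*(-50) = -I - 450 = -450 - I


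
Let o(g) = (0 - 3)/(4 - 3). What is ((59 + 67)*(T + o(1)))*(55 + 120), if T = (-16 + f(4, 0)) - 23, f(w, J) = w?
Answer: -837900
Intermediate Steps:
o(g) = -3 (o(g) = -3/1 = -3*1 = -3)
T = -35 (T = (-16 + 4) - 23 = -12 - 23 = -35)
((59 + 67)*(T + o(1)))*(55 + 120) = ((59 + 67)*(-35 - 3))*(55 + 120) = (126*(-38))*175 = -4788*175 = -837900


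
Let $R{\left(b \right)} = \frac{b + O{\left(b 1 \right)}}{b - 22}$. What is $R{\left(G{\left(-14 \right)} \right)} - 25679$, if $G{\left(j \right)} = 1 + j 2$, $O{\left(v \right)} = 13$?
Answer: $- \frac{179751}{7} \approx -25679.0$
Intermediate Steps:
$G{\left(j \right)} = 1 + 2 j$
$R{\left(b \right)} = \frac{13 + b}{-22 + b}$ ($R{\left(b \right)} = \frac{b + 13}{b - 22} = \frac{13 + b}{-22 + b}$)
$R{\left(G{\left(-14 \right)} \right)} - 25679 = \frac{13 + \left(1 + 2 \left(-14\right)\right)}{-22 + \left(1 + 2 \left(-14\right)\right)} - 25679 = \frac{13 + \left(1 - 28\right)}{-22 + \left(1 - 28\right)} - 25679 = \frac{13 - 27}{-22 - 27} - 25679 = \frac{1}{-49} \left(-14\right) - 25679 = \left(- \frac{1}{49}\right) \left(-14\right) - 25679 = \frac{2}{7} - 25679 = - \frac{179751}{7}$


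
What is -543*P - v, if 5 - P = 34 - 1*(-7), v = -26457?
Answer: 46005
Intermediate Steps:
P = -36 (P = 5 - (34 - 1*(-7)) = 5 - (34 + 7) = 5 - 1*41 = 5 - 41 = -36)
-543*P - v = -543*(-36) - 1*(-26457) = 19548 + 26457 = 46005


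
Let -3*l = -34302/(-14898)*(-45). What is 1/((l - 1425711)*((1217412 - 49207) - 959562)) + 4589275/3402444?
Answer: 188309875091972449911/139611116058424923652 ≈ 1.3488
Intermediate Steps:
l = 85755/2483 (l = -(-34302/(-14898))*(-45)/3 = -(-34302*(-1/14898))*(-45)/3 = -5717*(-45)/7449 = -1/3*(-257265/2483) = 85755/2483 ≈ 34.537)
1/((l - 1425711)*((1217412 - 49207) - 959562)) + 4589275/3402444 = 1/((85755/2483 - 1425711)*((1217412 - 49207) - 959562)) + 4589275/3402444 = 1/((-3539954658/2483)*(1168205 - 959562)) + 4589275*(1/3402444) = -2483/3539954658/208643 + 4589275/3402444 = -2483/3539954658*1/208643 + 4589275/3402444 = -2483/738586759709094 + 4589275/3402444 = 188309875091972449911/139611116058424923652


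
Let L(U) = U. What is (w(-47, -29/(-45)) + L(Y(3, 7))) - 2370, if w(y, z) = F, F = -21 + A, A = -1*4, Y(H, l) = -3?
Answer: -2398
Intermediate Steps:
A = -4
F = -25 (F = -21 - 4 = -25)
w(y, z) = -25
(w(-47, -29/(-45)) + L(Y(3, 7))) - 2370 = (-25 - 3) - 2370 = -28 - 2370 = -2398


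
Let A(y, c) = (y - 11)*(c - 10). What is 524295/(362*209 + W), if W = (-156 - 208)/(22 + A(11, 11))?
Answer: 1922415/277352 ≈ 6.9313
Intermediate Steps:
A(y, c) = (-11 + y)*(-10 + c)
W = -182/11 (W = (-156 - 208)/(22 + (110 - 11*11 - 10*11 + 11*11)) = -364/(22 + (110 - 121 - 110 + 121)) = -364/(22 + 0) = -364/22 = -364*1/22 = -182/11 ≈ -16.545)
524295/(362*209 + W) = 524295/(362*209 - 182/11) = 524295/(75658 - 182/11) = 524295/(832056/11) = 524295*(11/832056) = 1922415/277352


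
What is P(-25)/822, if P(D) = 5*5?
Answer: 25/822 ≈ 0.030414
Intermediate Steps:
P(D) = 25
P(-25)/822 = 25/822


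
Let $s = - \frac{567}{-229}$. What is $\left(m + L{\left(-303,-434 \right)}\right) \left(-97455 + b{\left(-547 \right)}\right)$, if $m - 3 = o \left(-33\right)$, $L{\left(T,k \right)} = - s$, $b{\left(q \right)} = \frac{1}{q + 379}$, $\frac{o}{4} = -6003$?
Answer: $- \frac{247576963535047}{3206} \approx -7.7223 \cdot 10^{10}$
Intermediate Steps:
$o = -24012$ ($o = 4 \left(-6003\right) = -24012$)
$s = \frac{567}{229}$ ($s = \left(-567\right) \left(- \frac{1}{229}\right) = \frac{567}{229} \approx 2.476$)
$b{\left(q \right)} = \frac{1}{379 + q}$
$L{\left(T,k \right)} = - \frac{567}{229}$ ($L{\left(T,k \right)} = \left(-1\right) \frac{567}{229} = - \frac{567}{229}$)
$m = 792399$ ($m = 3 - -792396 = 3 + 792396 = 792399$)
$\left(m + L{\left(-303,-434 \right)}\right) \left(-97455 + b{\left(-547 \right)}\right) = \left(792399 - \frac{567}{229}\right) \left(-97455 + \frac{1}{379 - 547}\right) = \frac{181458804 \left(-97455 + \frac{1}{-168}\right)}{229} = \frac{181458804 \left(-97455 - \frac{1}{168}\right)}{229} = \frac{181458804}{229} \left(- \frac{16372441}{168}\right) = - \frac{247576963535047}{3206}$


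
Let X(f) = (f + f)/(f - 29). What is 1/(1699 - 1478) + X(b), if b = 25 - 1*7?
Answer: -7945/2431 ≈ -3.2682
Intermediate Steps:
b = 18 (b = 25 - 7 = 18)
X(f) = 2*f/(-29 + f) (X(f) = (2*f)/(-29 + f) = 2*f/(-29 + f))
1/(1699 - 1478) + X(b) = 1/(1699 - 1478) + 2*18/(-29 + 18) = 1/221 + 2*18/(-11) = 1/221 + 2*18*(-1/11) = 1/221 - 36/11 = -7945/2431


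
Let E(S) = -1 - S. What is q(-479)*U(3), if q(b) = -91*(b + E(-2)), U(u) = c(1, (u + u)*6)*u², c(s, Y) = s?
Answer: 391482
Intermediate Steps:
U(u) = u² (U(u) = 1*u² = u²)
q(b) = -91 - 91*b (q(b) = -91*(b + (-1 - 1*(-2))) = -91*(b + (-1 + 2)) = -91*(b + 1) = -91*(1 + b) = -91 - 91*b)
q(-479)*U(3) = (-91 - 91*(-479))*3² = (-91 + 43589)*9 = 43498*9 = 391482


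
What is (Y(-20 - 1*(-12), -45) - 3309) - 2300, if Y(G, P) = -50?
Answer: -5659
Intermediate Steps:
(Y(-20 - 1*(-12), -45) - 3309) - 2300 = (-50 - 3309) - 2300 = -3359 - 2300 = -5659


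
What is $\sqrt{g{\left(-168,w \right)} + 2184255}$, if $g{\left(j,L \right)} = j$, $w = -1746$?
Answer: $\sqrt{2184087} \approx 1477.9$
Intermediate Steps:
$\sqrt{g{\left(-168,w \right)} + 2184255} = \sqrt{-168 + 2184255} = \sqrt{2184087}$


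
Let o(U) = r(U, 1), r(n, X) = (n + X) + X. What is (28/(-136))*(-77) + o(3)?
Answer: 709/34 ≈ 20.853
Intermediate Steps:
r(n, X) = n + 2*X (r(n, X) = (X + n) + X = n + 2*X)
o(U) = 2 + U (o(U) = U + 2*1 = U + 2 = 2 + U)
(28/(-136))*(-77) + o(3) = (28/(-136))*(-77) + (2 + 3) = (28*(-1/136))*(-77) + 5 = -7/34*(-77) + 5 = 539/34 + 5 = 709/34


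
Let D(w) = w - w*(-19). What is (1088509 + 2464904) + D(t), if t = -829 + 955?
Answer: 3555933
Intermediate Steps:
t = 126
D(w) = 20*w (D(w) = w - (-19)*w = w + 19*w = 20*w)
(1088509 + 2464904) + D(t) = (1088509 + 2464904) + 20*126 = 3553413 + 2520 = 3555933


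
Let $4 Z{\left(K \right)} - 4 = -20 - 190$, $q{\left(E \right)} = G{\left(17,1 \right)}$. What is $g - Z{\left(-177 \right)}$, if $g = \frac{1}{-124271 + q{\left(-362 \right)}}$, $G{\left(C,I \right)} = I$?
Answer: $\frac{3199952}{62135} \approx 51.5$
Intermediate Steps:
$q{\left(E \right)} = 1$
$Z{\left(K \right)} = - \frac{103}{2}$ ($Z{\left(K \right)} = 1 + \frac{-20 - 190}{4} = 1 + \frac{1}{4} \left(-210\right) = 1 - \frac{105}{2} = - \frac{103}{2}$)
$g = - \frac{1}{124270}$ ($g = \frac{1}{-124271 + 1} = \frac{1}{-124270} = - \frac{1}{124270} \approx -8.047 \cdot 10^{-6}$)
$g - Z{\left(-177 \right)} = - \frac{1}{124270} - - \frac{103}{2} = - \frac{1}{124270} + \frac{103}{2} = \frac{3199952}{62135}$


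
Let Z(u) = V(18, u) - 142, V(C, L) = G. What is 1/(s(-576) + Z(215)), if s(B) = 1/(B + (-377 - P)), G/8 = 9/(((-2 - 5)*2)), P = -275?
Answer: -4746/698347 ≈ -0.0067960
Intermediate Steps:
G = -36/7 (G = 8*(9/(((-2 - 5)*2))) = 8*(9/((-7*2))) = 8*(9/(-14)) = 8*(9*(-1/14)) = 8*(-9/14) = -36/7 ≈ -5.1429)
V(C, L) = -36/7
Z(u) = -1030/7 (Z(u) = -36/7 - 142 = -1030/7)
s(B) = 1/(-102 + B) (s(B) = 1/(B + (-377 - 1*(-275))) = 1/(B + (-377 + 275)) = 1/(B - 102) = 1/(-102 + B))
1/(s(-576) + Z(215)) = 1/(1/(-102 - 576) - 1030/7) = 1/(1/(-678) - 1030/7) = 1/(-1/678 - 1030/7) = 1/(-698347/4746) = -4746/698347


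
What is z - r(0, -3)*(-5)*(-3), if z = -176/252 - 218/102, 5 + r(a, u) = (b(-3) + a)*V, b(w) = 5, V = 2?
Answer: -83362/1071 ≈ -77.836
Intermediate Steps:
r(a, u) = 5 + 2*a (r(a, u) = -5 + (5 + a)*2 = -5 + (10 + 2*a) = 5 + 2*a)
z = -3037/1071 (z = -176*1/252 - 218*1/102 = -44/63 - 109/51 = -3037/1071 ≈ -2.8357)
z - r(0, -3)*(-5)*(-3) = -3037/1071 - (5 + 2*0)*(-5)*(-3) = -3037/1071 - (5 + 0)*(-5)*(-3) = -3037/1071 - 5*(-5)*(-3) = -3037/1071 - (-25)*(-3) = -3037/1071 - 1*75 = -3037/1071 - 75 = -83362/1071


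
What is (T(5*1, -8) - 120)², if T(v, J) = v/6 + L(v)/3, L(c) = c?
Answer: 55225/4 ≈ 13806.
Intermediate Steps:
T(v, J) = v/2 (T(v, J) = v/6 + v/3 = v/2)
(T(5*1, -8) - 120)² = ((5*1)/2 - 120)² = ((½)*5 - 120)² = (5/2 - 120)² = (-235/2)² = 55225/4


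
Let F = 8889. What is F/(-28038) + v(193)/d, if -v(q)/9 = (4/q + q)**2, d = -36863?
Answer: 112663707765845/12833085003902 ≈ 8.7792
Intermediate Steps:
v(q) = -9*(q + 4/q)**2 (v(q) = -9*(4/q + q)**2 = -9*(q + 4/q)**2)
F/(-28038) + v(193)/d = 8889/(-28038) - 9*(4 + 193**2)**2/193**2/(-36863) = 8889*(-1/28038) - 9*1/37249*(4 + 37249)**2*(-1/36863) = -2963/9346 - 9*1/37249*37253**2*(-1/36863) = -2963/9346 - 9*1/37249*1387786009*(-1/36863) = -2963/9346 - 12490074081/37249*(-1/36863) = -2963/9346 + 12490074081/1373109887 = 112663707765845/12833085003902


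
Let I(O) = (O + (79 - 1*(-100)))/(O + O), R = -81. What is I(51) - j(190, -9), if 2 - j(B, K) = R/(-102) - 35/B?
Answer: 838/969 ≈ 0.86481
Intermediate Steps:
j(B, K) = 41/34 + 35/B (j(B, K) = 2 - (-81/(-102) - 35/B) = 2 - (-81*(-1/102) - 35/B) = 2 - (27/34 - 35/B) = 2 + (-27/34 + 35/B) = 41/34 + 35/B)
I(O) = (179 + O)/(2*O) (I(O) = (O + (79 + 100))/((2*O)) = (O + 179)*(1/(2*O)) = (179 + O)*(1/(2*O)) = (179 + O)/(2*O))
I(51) - j(190, -9) = (½)*(179 + 51)/51 - (41/34 + 35/190) = (½)*(1/51)*230 - (41/34 + 35*(1/190)) = 115/51 - (41/34 + 7/38) = 115/51 - 1*449/323 = 115/51 - 449/323 = 838/969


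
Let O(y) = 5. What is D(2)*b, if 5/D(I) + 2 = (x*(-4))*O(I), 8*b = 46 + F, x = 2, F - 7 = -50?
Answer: -5/112 ≈ -0.044643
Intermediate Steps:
F = -43 (F = 7 - 50 = -43)
b = 3/8 (b = (46 - 43)/8 = (⅛)*3 = 3/8 ≈ 0.37500)
D(I) = -5/42 (D(I) = 5/(-2 + (2*(-4))*5) = 5/(-2 - 8*5) = 5/(-2 - 40) = 5/(-42) = 5*(-1/42) = -5/42)
D(2)*b = -5/42*3/8 = -5/112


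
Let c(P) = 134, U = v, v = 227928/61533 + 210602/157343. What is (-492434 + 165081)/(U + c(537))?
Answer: -1056453986853369/448727093972 ≈ -2354.3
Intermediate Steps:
v = 16273949390/3227262273 (v = 227928*(1/61533) + 210602*(1/157343) = 75976/20511 + 210602/157343 = 16273949390/3227262273 ≈ 5.0426)
U = 16273949390/3227262273 ≈ 5.0426
(-492434 + 165081)/(U + c(537)) = (-492434 + 165081)/(16273949390/3227262273 + 134) = -327353/448727093972/3227262273 = -327353*3227262273/448727093972 = -1056453986853369/448727093972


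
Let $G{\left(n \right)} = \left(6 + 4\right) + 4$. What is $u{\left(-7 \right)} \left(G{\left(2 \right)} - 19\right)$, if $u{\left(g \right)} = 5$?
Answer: $-25$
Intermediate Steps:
$G{\left(n \right)} = 14$ ($G{\left(n \right)} = 10 + 4 = 14$)
$u{\left(-7 \right)} \left(G{\left(2 \right)} - 19\right) = 5 \left(14 - 19\right) = 5 \left(-5\right) = -25$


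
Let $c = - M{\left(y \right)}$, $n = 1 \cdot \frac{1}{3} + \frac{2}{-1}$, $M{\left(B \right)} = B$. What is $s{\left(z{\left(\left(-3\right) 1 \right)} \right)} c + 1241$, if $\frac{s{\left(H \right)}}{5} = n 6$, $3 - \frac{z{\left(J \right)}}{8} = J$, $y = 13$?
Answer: $1891$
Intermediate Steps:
$n = - \frac{5}{3}$ ($n = 1 \cdot \frac{1}{3} + 2 \left(-1\right) = \frac{1}{3} - 2 = - \frac{5}{3} \approx -1.6667$)
$z{\left(J \right)} = 24 - 8 J$
$s{\left(H \right)} = -50$ ($s{\left(H \right)} = 5 \left(\left(- \frac{5}{3}\right) 6\right) = 5 \left(-10\right) = -50$)
$c = -13$ ($c = \left(-1\right) 13 = -13$)
$s{\left(z{\left(\left(-3\right) 1 \right)} \right)} c + 1241 = \left(-50\right) \left(-13\right) + 1241 = 650 + 1241 = 1891$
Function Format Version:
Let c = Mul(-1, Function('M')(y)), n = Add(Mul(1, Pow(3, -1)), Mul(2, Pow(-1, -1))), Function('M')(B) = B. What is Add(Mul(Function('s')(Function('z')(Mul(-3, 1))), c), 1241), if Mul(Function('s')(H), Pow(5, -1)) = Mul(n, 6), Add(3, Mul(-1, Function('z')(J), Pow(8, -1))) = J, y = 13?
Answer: 1891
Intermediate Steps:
n = Rational(-5, 3) (n = Add(Mul(1, Rational(1, 3)), Mul(2, -1)) = Add(Rational(1, 3), -2) = Rational(-5, 3) ≈ -1.6667)
Function('z')(J) = Add(24, Mul(-8, J))
Function('s')(H) = -50 (Function('s')(H) = Mul(5, Mul(Rational(-5, 3), 6)) = Mul(5, -10) = -50)
c = -13 (c = Mul(-1, 13) = -13)
Add(Mul(Function('s')(Function('z')(Mul(-3, 1))), c), 1241) = Add(Mul(-50, -13), 1241) = Add(650, 1241) = 1891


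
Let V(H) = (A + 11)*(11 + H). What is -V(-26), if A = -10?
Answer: 15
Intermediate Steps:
V(H) = 11 + H (V(H) = (-10 + 11)*(11 + H) = 1*(11 + H) = 11 + H)
-V(-26) = -(11 - 26) = -1*(-15) = 15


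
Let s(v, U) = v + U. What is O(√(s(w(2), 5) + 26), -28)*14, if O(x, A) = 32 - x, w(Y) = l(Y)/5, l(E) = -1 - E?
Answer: 448 - 28*√190/5 ≈ 370.81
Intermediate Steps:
w(Y) = -⅕ - Y/5 (w(Y) = (-1 - Y)/5 = (-1 - Y)*(⅕) = -⅕ - Y/5)
s(v, U) = U + v
O(√(s(w(2), 5) + 26), -28)*14 = (32 - √((5 + (-⅕ - ⅕*2)) + 26))*14 = (32 - √((5 + (-⅕ - ⅖)) + 26))*14 = (32 - √((5 - ⅗) + 26))*14 = (32 - √(22/5 + 26))*14 = (32 - √(152/5))*14 = (32 - 2*√190/5)*14 = 448 - 28*√190/5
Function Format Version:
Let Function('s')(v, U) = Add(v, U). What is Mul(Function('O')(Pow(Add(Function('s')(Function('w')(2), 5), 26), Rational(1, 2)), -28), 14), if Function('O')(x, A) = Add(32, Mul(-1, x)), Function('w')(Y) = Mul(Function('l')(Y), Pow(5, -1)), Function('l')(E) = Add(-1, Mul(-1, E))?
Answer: Add(448, Mul(Rational(-28, 5), Pow(190, Rational(1, 2)))) ≈ 370.81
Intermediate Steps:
Function('w')(Y) = Add(Rational(-1, 5), Mul(Rational(-1, 5), Y)) (Function('w')(Y) = Mul(Add(-1, Mul(-1, Y)), Pow(5, -1)) = Mul(Add(-1, Mul(-1, Y)), Rational(1, 5)) = Add(Rational(-1, 5), Mul(Rational(-1, 5), Y)))
Function('s')(v, U) = Add(U, v)
Mul(Function('O')(Pow(Add(Function('s')(Function('w')(2), 5), 26), Rational(1, 2)), -28), 14) = Mul(Add(32, Mul(-1, Pow(Add(Add(5, Add(Rational(-1, 5), Mul(Rational(-1, 5), 2))), 26), Rational(1, 2)))), 14) = Mul(Add(32, Mul(-1, Pow(Add(Add(5, Add(Rational(-1, 5), Rational(-2, 5))), 26), Rational(1, 2)))), 14) = Mul(Add(32, Mul(-1, Pow(Add(Add(5, Rational(-3, 5)), 26), Rational(1, 2)))), 14) = Mul(Add(32, Mul(-1, Pow(Add(Rational(22, 5), 26), Rational(1, 2)))), 14) = Mul(Add(32, Mul(-1, Pow(Rational(152, 5), Rational(1, 2)))), 14) = Mul(Add(32, Mul(-1, Mul(Rational(2, 5), Pow(190, Rational(1, 2))))), 14) = Mul(Add(32, Mul(Rational(-2, 5), Pow(190, Rational(1, 2)))), 14) = Add(448, Mul(Rational(-28, 5), Pow(190, Rational(1, 2))))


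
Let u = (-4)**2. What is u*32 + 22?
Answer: 534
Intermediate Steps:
u = 16
u*32 + 22 = 16*32 + 22 = 512 + 22 = 534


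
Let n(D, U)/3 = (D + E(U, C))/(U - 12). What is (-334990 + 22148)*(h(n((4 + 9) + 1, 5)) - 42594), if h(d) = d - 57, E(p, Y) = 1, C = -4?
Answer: 93415246884/7 ≈ 1.3345e+10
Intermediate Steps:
n(D, U) = 3*(1 + D)/(-12 + U) (n(D, U) = 3*((D + 1)/(U - 12)) = 3*((1 + D)/(-12 + U)) = 3*(1 + D)/(-12 + U))
h(d) = -57 + d
(-334990 + 22148)*(h(n((4 + 9) + 1, 5)) - 42594) = (-334990 + 22148)*((-57 + 3*(1 + ((4 + 9) + 1))/(-12 + 5)) - 42594) = -312842*((-57 + 3*(1 + (13 + 1))/(-7)) - 42594) = -312842*((-57 + 3*(-⅐)*(1 + 14)) - 42594) = -312842*((-57 + 3*(-⅐)*15) - 42594) = -312842*((-57 - 45/7) - 42594) = -312842*(-444/7 - 42594) = -312842*(-298602/7) = 93415246884/7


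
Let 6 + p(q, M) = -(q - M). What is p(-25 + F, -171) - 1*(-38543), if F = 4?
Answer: 38387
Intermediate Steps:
p(q, M) = -6 + M - q (p(q, M) = -6 - (q - M) = -6 + (M - q) = -6 + M - q)
p(-25 + F, -171) - 1*(-38543) = (-6 - 171 - (-25 + 4)) - 1*(-38543) = (-6 - 171 - 1*(-21)) + 38543 = (-6 - 171 + 21) + 38543 = -156 + 38543 = 38387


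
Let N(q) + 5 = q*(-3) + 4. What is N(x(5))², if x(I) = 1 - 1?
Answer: 1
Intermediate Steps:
x(I) = 0
N(q) = -1 - 3*q (N(q) = -5 + (q*(-3) + 4) = -5 + (-3*q + 4) = -5 + (4 - 3*q) = -1 - 3*q)
N(x(5))² = (-1 - 3*0)² = (-1 + 0)² = (-1)² = 1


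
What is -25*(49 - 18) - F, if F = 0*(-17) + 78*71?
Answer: -6313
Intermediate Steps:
F = 5538 (F = 0 + 5538 = 5538)
-25*(49 - 18) - F = -25*(49 - 18) - 1*5538 = -25*31 - 5538 = -775 - 5538 = -6313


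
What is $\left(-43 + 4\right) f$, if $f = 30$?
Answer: $-1170$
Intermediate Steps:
$\left(-43 + 4\right) f = \left(-43 + 4\right) 30 = \left(-39\right) 30 = -1170$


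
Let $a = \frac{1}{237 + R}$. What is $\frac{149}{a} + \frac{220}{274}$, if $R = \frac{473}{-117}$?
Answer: $\frac{556389598}{16029} \approx 34711.0$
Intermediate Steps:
$R = - \frac{473}{117}$ ($R = 473 \left(- \frac{1}{117}\right) = - \frac{473}{117} \approx -4.0427$)
$a = \frac{117}{27256}$ ($a = \frac{1}{237 - \frac{473}{117}} = \frac{1}{\frac{27256}{117}} = \frac{117}{27256} \approx 0.0042926$)
$\frac{149}{a} + \frac{220}{274} = \frac{149}{\frac{117}{27256}} + \frac{220}{274} = 149 \cdot \frac{27256}{117} + 220 \cdot \frac{1}{274} = \frac{4061144}{117} + \frac{110}{137} = \frac{556389598}{16029}$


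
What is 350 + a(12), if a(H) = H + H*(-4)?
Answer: 314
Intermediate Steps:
a(H) = -3*H (a(H) = H - 4*H = -3*H)
350 + a(12) = 350 - 3*12 = 350 - 36 = 314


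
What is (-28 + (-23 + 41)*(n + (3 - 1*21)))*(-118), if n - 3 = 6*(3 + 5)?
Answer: -66788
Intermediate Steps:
n = 51 (n = 3 + 6*(3 + 5) = 3 + 6*8 = 3 + 48 = 51)
(-28 + (-23 + 41)*(n + (3 - 1*21)))*(-118) = (-28 + (-23 + 41)*(51 + (3 - 1*21)))*(-118) = (-28 + 18*(51 + (3 - 21)))*(-118) = (-28 + 18*(51 - 18))*(-118) = (-28 + 18*33)*(-118) = (-28 + 594)*(-118) = 566*(-118) = -66788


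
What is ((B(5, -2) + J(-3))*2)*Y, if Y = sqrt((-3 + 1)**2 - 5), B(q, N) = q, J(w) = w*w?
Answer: 28*I ≈ 28.0*I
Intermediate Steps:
J(w) = w**2
Y = I (Y = sqrt((-2)**2 - 5) = sqrt(4 - 5) = sqrt(-1) = I ≈ 1.0*I)
((B(5, -2) + J(-3))*2)*Y = ((5 + (-3)**2)*2)*I = ((5 + 9)*2)*I = (14*2)*I = 28*I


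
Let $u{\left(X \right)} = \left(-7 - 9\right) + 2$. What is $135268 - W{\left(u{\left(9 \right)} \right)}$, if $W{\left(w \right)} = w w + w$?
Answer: $135086$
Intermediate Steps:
$u{\left(X \right)} = -14$ ($u{\left(X \right)} = -16 + 2 = -14$)
$W{\left(w \right)} = w + w^{2}$ ($W{\left(w \right)} = w^{2} + w = w + w^{2}$)
$135268 - W{\left(u{\left(9 \right)} \right)} = 135268 - - 14 \left(1 - 14\right) = 135268 - \left(-14\right) \left(-13\right) = 135268 - 182 = 135086$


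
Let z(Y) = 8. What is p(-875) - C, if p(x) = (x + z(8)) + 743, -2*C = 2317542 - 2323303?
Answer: -6009/2 ≈ -3004.5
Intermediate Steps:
C = 5761/2 (C = -(2317542 - 2323303)/2 = -½*(-5761) = 5761/2 ≈ 2880.5)
p(x) = 751 + x (p(x) = (x + 8) + 743 = (8 + x) + 743 = 751 + x)
p(-875) - C = (751 - 875) - 1*5761/2 = -124 - 5761/2 = -6009/2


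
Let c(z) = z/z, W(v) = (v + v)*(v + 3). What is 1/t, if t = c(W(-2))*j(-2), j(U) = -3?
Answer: -⅓ ≈ -0.33333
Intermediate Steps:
W(v) = 2*v*(3 + v) (W(v) = (2*v)*(3 + v) = 2*v*(3 + v))
c(z) = 1
t = -3 (t = 1*(-3) = -3)
1/t = 1/(-3) = -⅓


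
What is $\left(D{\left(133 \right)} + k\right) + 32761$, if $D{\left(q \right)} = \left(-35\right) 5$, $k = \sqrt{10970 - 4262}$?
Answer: $32586 + 2 \sqrt{1677} \approx 32668.0$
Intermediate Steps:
$k = 2 \sqrt{1677}$ ($k = \sqrt{6708} = 2 \sqrt{1677} \approx 81.902$)
$D{\left(q \right)} = -175$
$\left(D{\left(133 \right)} + k\right) + 32761 = \left(-175 + 2 \sqrt{1677}\right) + 32761 = 32586 + 2 \sqrt{1677}$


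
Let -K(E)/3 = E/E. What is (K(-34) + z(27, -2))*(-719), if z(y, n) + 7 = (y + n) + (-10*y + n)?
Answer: 184783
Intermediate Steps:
K(E) = -3 (K(E) = -3*E/E = -3*1 = -3)
z(y, n) = -7 - 9*y + 2*n (z(y, n) = -7 + ((y + n) + (-10*y + n)) = -7 + ((n + y) + (n - 10*y)) = -7 + (-9*y + 2*n) = -7 - 9*y + 2*n)
(K(-34) + z(27, -2))*(-719) = (-3 + (-7 - 9*27 + 2*(-2)))*(-719) = (-3 + (-7 - 243 - 4))*(-719) = (-3 - 254)*(-719) = -257*(-719) = 184783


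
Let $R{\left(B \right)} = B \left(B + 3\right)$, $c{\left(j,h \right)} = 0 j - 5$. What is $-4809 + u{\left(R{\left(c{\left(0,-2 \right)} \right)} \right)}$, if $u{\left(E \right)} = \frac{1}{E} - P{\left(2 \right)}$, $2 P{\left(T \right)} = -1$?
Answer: $- \frac{24042}{5} \approx -4808.4$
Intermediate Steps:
$P{\left(T \right)} = - \frac{1}{2}$ ($P{\left(T \right)} = \frac{1}{2} \left(-1\right) = - \frac{1}{2}$)
$c{\left(j,h \right)} = -5$ ($c{\left(j,h \right)} = 0 - 5 = -5$)
$R{\left(B \right)} = B \left(3 + B\right)$
$u{\left(E \right)} = \frac{1}{2} + \frac{1}{E}$ ($u{\left(E \right)} = \frac{1}{E} - - \frac{1}{2} = \frac{1}{E} + \frac{1}{2} = \frac{1}{2} + \frac{1}{E}$)
$-4809 + u{\left(R{\left(c{\left(0,-2 \right)} \right)} \right)} = -4809 + \frac{2 - 5 \left(3 - 5\right)}{2 \left(- 5 \left(3 - 5\right)\right)} = -4809 + \frac{2 - -10}{2 \left(\left(-5\right) \left(-2\right)\right)} = -4809 + \frac{2 + 10}{2 \cdot 10} = -4809 + \frac{1}{2} \cdot \frac{1}{10} \cdot 12 = -4809 + \frac{3}{5} = - \frac{24042}{5}$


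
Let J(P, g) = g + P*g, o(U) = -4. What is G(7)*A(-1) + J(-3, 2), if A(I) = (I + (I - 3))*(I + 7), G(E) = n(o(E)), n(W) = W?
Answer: 116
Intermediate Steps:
G(E) = -4
A(I) = (-3 + 2*I)*(7 + I) (A(I) = (I + (-3 + I))*(7 + I) = (-3 + 2*I)*(7 + I))
G(7)*A(-1) + J(-3, 2) = -4*(-21 + 2*(-1)**2 + 11*(-1)) + 2*(1 - 3) = -4*(-21 + 2*1 - 11) + 2*(-2) = -4*(-21 + 2 - 11) - 4 = -4*(-30) - 4 = 120 - 4 = 116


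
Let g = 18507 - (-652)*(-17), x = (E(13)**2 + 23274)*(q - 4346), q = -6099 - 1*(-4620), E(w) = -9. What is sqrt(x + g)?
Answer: 2*I*sqrt(34008863) ≈ 11663.0*I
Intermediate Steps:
q = -1479 (q = -6099 + 4620 = -1479)
x = -136042875 (x = ((-9)**2 + 23274)*(-1479 - 4346) = (81 + 23274)*(-5825) = 23355*(-5825) = -136042875)
g = 7423 (g = 18507 - 1*11084 = 18507 - 11084 = 7423)
sqrt(x + g) = sqrt(-136042875 + 7423) = sqrt(-136035452) = 2*I*sqrt(34008863)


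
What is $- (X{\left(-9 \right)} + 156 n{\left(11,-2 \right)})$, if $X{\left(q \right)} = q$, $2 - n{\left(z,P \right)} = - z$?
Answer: $-2019$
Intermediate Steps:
$n{\left(z,P \right)} = 2 + z$ ($n{\left(z,P \right)} = 2 - - z = 2 + z$)
$- (X{\left(-9 \right)} + 156 n{\left(11,-2 \right)}) = - (-9 + 156 \left(2 + 11\right)) = - (-9 + 156 \cdot 13) = - (-9 + 2028) = \left(-1\right) 2019 = -2019$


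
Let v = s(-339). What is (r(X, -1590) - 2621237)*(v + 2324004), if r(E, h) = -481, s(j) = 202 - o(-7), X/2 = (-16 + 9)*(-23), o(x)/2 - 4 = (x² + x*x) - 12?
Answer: -6092940796668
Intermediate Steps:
o(x) = -16 + 4*x² (o(x) = 8 + 2*((x² + x*x) - 12) = 8 + 2*((x² + x²) - 12) = 8 + 2*(2*x² - 12) = 8 + 2*(-12 + 2*x²) = 8 + (-24 + 4*x²) = -16 + 4*x²)
X = 322 (X = 2*((-16 + 9)*(-23)) = 2*(-7*(-23)) = 2*161 = 322)
s(j) = 22 (s(j) = 202 - (-16 + 4*(-7)²) = 202 - (-16 + 4*49) = 202 - (-16 + 196) = 202 - 1*180 = 202 - 180 = 22)
v = 22
(r(X, -1590) - 2621237)*(v + 2324004) = (-481 - 2621237)*(22 + 2324004) = -2621718*2324026 = -6092940796668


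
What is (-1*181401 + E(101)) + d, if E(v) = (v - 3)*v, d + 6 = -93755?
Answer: -265264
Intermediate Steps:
d = -93761 (d = -6 - 93755 = -93761)
E(v) = v*(-3 + v) (E(v) = (-3 + v)*v = v*(-3 + v))
(-1*181401 + E(101)) + d = (-1*181401 + 101*(-3 + 101)) - 93761 = (-181401 + 101*98) - 93761 = (-181401 + 9898) - 93761 = -171503 - 93761 = -265264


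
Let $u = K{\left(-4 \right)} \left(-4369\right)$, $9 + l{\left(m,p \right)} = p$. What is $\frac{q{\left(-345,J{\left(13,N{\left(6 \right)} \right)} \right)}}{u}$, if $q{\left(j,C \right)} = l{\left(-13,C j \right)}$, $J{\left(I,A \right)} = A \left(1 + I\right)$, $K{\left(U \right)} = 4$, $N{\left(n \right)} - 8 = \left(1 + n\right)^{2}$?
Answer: $\frac{275319}{17476} \approx 15.754$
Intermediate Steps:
$N{\left(n \right)} = 8 + \left(1 + n\right)^{2}$
$l{\left(m,p \right)} = -9 + p$
$q{\left(j,C \right)} = -9 + C j$
$u = -17476$ ($u = 4 \left(-4369\right) = -17476$)
$\frac{q{\left(-345,J{\left(13,N{\left(6 \right)} \right)} \right)}}{u} = \frac{-9 + \left(8 + \left(1 + 6\right)^{2}\right) \left(1 + 13\right) \left(-345\right)}{-17476} = \left(-9 + \left(8 + 7^{2}\right) 14 \left(-345\right)\right) \left(- \frac{1}{17476}\right) = \left(-9 + \left(8 + 49\right) 14 \left(-345\right)\right) \left(- \frac{1}{17476}\right) = \left(-9 + 57 \cdot 14 \left(-345\right)\right) \left(- \frac{1}{17476}\right) = \left(-9 + 798 \left(-345\right)\right) \left(- \frac{1}{17476}\right) = \left(-9 - 275310\right) \left(- \frac{1}{17476}\right) = \left(-275319\right) \left(- \frac{1}{17476}\right) = \frac{275319}{17476}$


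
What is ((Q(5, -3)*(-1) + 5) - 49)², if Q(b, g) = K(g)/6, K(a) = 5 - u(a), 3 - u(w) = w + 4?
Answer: 7921/4 ≈ 1980.3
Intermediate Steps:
u(w) = -1 - w (u(w) = 3 - (w + 4) = 3 - (4 + w) = 3 + (-4 - w) = -1 - w)
K(a) = 6 + a (K(a) = 5 - (-1 - a) = 5 + (1 + a) = 6 + a)
Q(b, g) = 1 + g/6 (Q(b, g) = (6 + g)/6 = (6 + g)*(⅙) = 1 + g/6)
((Q(5, -3)*(-1) + 5) - 49)² = (((1 + (⅙)*(-3))*(-1) + 5) - 49)² = (((1 - ½)*(-1) + 5) - 49)² = (((½)*(-1) + 5) - 49)² = ((-½ + 5) - 49)² = (9/2 - 49)² = (-89/2)² = 7921/4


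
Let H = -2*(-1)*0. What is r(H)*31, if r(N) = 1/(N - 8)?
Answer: -31/8 ≈ -3.8750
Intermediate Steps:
H = 0 (H = 2*0 = 0)
r(N) = 1/(-8 + N)
r(H)*31 = 31/(-8 + 0) = 31/(-8) = -⅛*31 = -31/8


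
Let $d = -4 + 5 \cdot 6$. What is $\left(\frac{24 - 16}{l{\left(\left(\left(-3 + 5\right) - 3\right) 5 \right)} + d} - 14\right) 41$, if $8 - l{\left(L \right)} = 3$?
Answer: $- \frac{17466}{31} \approx -563.42$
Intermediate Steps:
$l{\left(L \right)} = 5$ ($l{\left(L \right)} = 8 - 3 = 5$)
$d = 26$ ($d = -4 + 30 = 26$)
$\left(\frac{24 - 16}{l{\left(\left(\left(-3 + 5\right) - 3\right) 5 \right)} + d} - 14\right) 41 = \left(\frac{24 - 16}{5 + 26} - 14\right) 41 = \left(\frac{8}{31} - 14\right) 41 = \left(- \frac{426}{31}\right) 41 = - \frac{17466}{31}$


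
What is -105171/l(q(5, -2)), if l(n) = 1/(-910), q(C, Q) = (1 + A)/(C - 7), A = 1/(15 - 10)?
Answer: 95705610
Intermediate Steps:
A = 1/5 ≈ 0.20000
q(C, Q) = 6/(5*(-7 + C)) (q(C, Q) = (1 + 1/5)/(C - 7) = 6/(5*(-7 + C)))
l(n) = -1/910
-105171/l(q(5, -2)) = -105171/(-1/910) = -105171*(-910) = 95705610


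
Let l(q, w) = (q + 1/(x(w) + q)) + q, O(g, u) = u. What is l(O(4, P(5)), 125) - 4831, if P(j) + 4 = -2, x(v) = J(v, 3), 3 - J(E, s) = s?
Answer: -29059/6 ≈ -4843.2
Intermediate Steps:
J(E, s) = 3 - s
x(v) = 0 (x(v) = 3 - 1*3 = 3 - 3 = 0)
P(j) = -6 (P(j) = -4 - 2 = -6)
l(q, w) = 1/q + 2*q (l(q, w) = (q + 1/(0 + q)) + q = (q + 1/q) + q = 1/q + 2*q)
l(O(4, P(5)), 125) - 4831 = (1/(-6) + 2*(-6)) - 4831 = (-⅙ - 12) - 4831 = -73/6 - 4831 = -29059/6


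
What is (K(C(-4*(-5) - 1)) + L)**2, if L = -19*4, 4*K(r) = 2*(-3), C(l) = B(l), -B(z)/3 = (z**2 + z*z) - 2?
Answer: 24025/4 ≈ 6006.3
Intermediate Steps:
B(z) = 6 - 6*z**2 (B(z) = -3*((z**2 + z*z) - 2) = -3*((z**2 + z**2) - 2) = -3*(2*z**2 - 2) = -3*(-2 + 2*z**2) = 6 - 6*z**2)
C(l) = 6 - 6*l**2
K(r) = -3/2 (K(r) = (2*(-3))/4 = (1/4)*(-6) = -3/2)
L = -76
(K(C(-4*(-5) - 1)) + L)**2 = (-3/2 - 76)**2 = (-155/2)**2 = 24025/4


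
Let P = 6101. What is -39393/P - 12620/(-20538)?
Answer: -366029407/62651169 ≈ -5.8423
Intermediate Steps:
-39393/P - 12620/(-20538) = -39393/6101 - 12620/(-20538) = -39393*1/6101 - 12620*(-1/20538) = -39393/6101 + 6310/10269 = -366029407/62651169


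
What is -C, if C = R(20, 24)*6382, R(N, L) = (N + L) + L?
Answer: -433976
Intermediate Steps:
R(N, L) = N + 2*L (R(N, L) = (L + N) + L = N + 2*L)
C = 433976 (C = (20 + 2*24)*6382 = (20 + 48)*6382 = 68*6382 = 433976)
-C = -1*433976 = -433976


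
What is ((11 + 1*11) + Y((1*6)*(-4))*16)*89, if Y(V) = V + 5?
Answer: -25098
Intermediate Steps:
Y(V) = 5 + V
((11 + 1*11) + Y((1*6)*(-4))*16)*89 = ((11 + 1*11) + (5 + (1*6)*(-4))*16)*89 = ((11 + 11) + (5 + 6*(-4))*16)*89 = (22 + (5 - 24)*16)*89 = (22 - 19*16)*89 = (22 - 304)*89 = -282*89 = -25098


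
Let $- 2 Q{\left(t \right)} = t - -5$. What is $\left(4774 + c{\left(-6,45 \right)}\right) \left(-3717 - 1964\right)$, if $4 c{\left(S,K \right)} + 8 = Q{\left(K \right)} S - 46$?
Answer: $-27257438$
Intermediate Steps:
$Q{\left(t \right)} = - \frac{5}{2} - \frac{t}{2}$ ($Q{\left(t \right)} = - \frac{t - -5}{2} = - \frac{t + 5}{2} = - \frac{5 + t}{2} = - \frac{5}{2} - \frac{t}{2}$)
$c{\left(S,K \right)} = - \frac{27}{2} + \frac{S \left(- \frac{5}{2} - \frac{K}{2}\right)}{4}$ ($c{\left(S,K \right)} = -2 + \frac{\left(- \frac{5}{2} - \frac{K}{2}\right) S - 46}{4} = -2 + \frac{S \left(- \frac{5}{2} - \frac{K}{2}\right) - 46}{4} = -2 + \frac{-46 + S \left(- \frac{5}{2} - \frac{K}{2}\right)}{4} = -2 + \left(- \frac{23}{2} + \frac{S \left(- \frac{5}{2} - \frac{K}{2}\right)}{4}\right) = - \frac{27}{2} + \frac{S \left(- \frac{5}{2} - \frac{K}{2}\right)}{4}$)
$\left(4774 + c{\left(-6,45 \right)}\right) \left(-3717 - 1964\right) = \left(4774 - \left(\frac{27}{2} - \frac{3 \left(5 + 45\right)}{4}\right)\right) \left(-3717 - 1964\right) = \left(4774 - \left(\frac{27}{2} - \frac{75}{2}\right)\right) \left(-5681\right) = \left(4774 + \left(- \frac{27}{2} + \frac{75}{2}\right)\right) \left(-5681\right) = \left(4774 + 24\right) \left(-5681\right) = 4798 \left(-5681\right) = -27257438$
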